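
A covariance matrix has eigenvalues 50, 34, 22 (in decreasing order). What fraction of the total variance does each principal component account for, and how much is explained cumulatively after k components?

Step 1 — total variance = trace(Sigma) = Σ λ_i = 50 + 34 + 22 = 106.

Step 2 — fraction explained by component i = λ_i / Σ λ:
  PC1: 50/106 = 0.4717
  PC2: 34/106 = 0.3208
  PC3: 22/106 = 0.2075

Step 3 — cumulative fraction after k components = (λ_1 + ... + λ_k) / Σ λ:
  k = 1: 50/106 = 0.4717
  k = 2: (50 + 34)/106 = 84/106 = 0.7925
  k = 3: (50 + 34 + 22)/106 = 106/106 = 1

Summary (fraction, with percent):

explained: PC1 0.4717 (47.17%), PC2 0.3208 (32.08%), PC3 0.2075 (20.75%);  cumulative: 0.4717, 0.7925, 1


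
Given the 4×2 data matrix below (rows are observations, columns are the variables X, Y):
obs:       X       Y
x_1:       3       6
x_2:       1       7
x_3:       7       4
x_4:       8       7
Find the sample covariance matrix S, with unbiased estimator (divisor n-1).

Step 1 — column means:
  mean(X) = (3 + 1 + 7 + 8) / 4 = 19/4 = 4.75
  mean(Y) = (6 + 7 + 4 + 7) / 4 = 24/4 = 6

Step 2 — sample covariance S[i,j] = (1/(n-1)) · Σ_k (x_{k,i} - mean_i) · (x_{k,j} - mean_j), with n-1 = 3.
  S[X,X] = ((-1.75)·(-1.75) + (-3.75)·(-3.75) + (2.25)·(2.25) + (3.25)·(3.25)) / 3 = 32.75/3 = 10.9167
  S[X,Y] = ((-1.75)·(0) + (-3.75)·(1) + (2.25)·(-2) + (3.25)·(1)) / 3 = -5/3 = -1.6667
  S[Y,Y] = ((0)·(0) + (1)·(1) + (-2)·(-2) + (1)·(1)) / 3 = 6/3 = 2

S is symmetric (S[j,i] = S[i,j]). Assembling:

S = [[10.9167, -1.6667],
 [-1.6667, 2]]


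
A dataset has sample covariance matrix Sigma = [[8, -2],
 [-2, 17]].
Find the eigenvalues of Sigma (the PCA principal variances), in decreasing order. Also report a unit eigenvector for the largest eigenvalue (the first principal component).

Step 1 — characteristic polynomial of 2×2 Sigma:
  det(Sigma - λI) = λ² - trace · λ + det = 0.
  trace = 8 + 17 = 25, det = 8·17 - (-2)² = 132.
Step 2 — discriminant:
  Δ = trace² - 4·det = 625 - 528 = 97.
Step 3 — eigenvalues:
  λ = (trace ± √Δ)/2 = (25 ± 9.8489)/2,
  λ_1 = 17.4244,  λ_2 = 7.5756.

Step 4 — unit eigenvector for λ_1: solve (Sigma - λ_1 I)v = 0. First row:
  (8 - 17.4244)·v_x + (-2)·v_y = 0, i.e. (-9.4244)·v_x + (-2)·v_y = 0,
  so v ∝ (b, λ_1 - a) = (-2, 9.4244); multiply by -1 so the first entry is positive: u = (2, -9.4244).
  ||u|| = √((2)² + (-9.4244)²) = √(92.8199) ≈ 9.6343,
  v_1 = u/||u|| ≈ (0.2076, -0.9782) (||v_1|| = 1).

λ_1 = 17.4244,  λ_2 = 7.5756;  v_1 ≈ (0.2076, -0.9782)


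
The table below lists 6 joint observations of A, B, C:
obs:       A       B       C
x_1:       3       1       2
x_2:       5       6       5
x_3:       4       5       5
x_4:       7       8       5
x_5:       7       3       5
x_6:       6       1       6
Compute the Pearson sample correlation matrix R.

Step 1 — column means:
  mean(A) = (3 + 5 + 4 + 7 + 7 + 6) / 6 = 32/6 = 5.3333
  mean(B) = (1 + 6 + 5 + 8 + 3 + 1) / 6 = 24/6 = 4
  mean(C) = (2 + 5 + 5 + 5 + 5 + 6) / 6 = 28/6 = 4.6667

Step 2 — sample variances and covariances s[i,j] = (1/(n-1)) · Σ_k (x_{k,i} - mean_i) · (x_{k,j} - mean_j), with n-1 = 5:
  s[A,A] = ((-2.3333)·(-2.3333) + (-0.3333)·(-0.3333) + (-1.3333)·(-1.3333) + (1.6667)·(1.6667) + (1.6667)·(1.6667) + (0.6667)·(0.6667)) / 5 = 13.3333/5 = 2.6667
  s[A,B] = ((-2.3333)·(-3) + (-0.3333)·(2) + (-1.3333)·(1) + (1.6667)·(4) + (1.6667)·(-1) + (0.6667)·(-3)) / 5 = 8/5 = 1.6
  s[A,C] = ((-2.3333)·(-2.6667) + (-0.3333)·(0.3333) + (-1.3333)·(0.3333) + (1.6667)·(0.3333) + (1.6667)·(0.3333) + (0.6667)·(1.3333)) / 5 = 7.6667/5 = 1.5333
  s[B,B] = ((-3)·(-3) + (2)·(2) + (1)·(1) + (4)·(4) + (-1)·(-1) + (-3)·(-3)) / 5 = 40/5 = 8
  s[B,C] = ((-3)·(-2.6667) + (2)·(0.3333) + (1)·(0.3333) + (4)·(0.3333) + (-1)·(0.3333) + (-3)·(1.3333)) / 5 = 6/5 = 1.2
  s[C,C] = ((-2.6667)·(-2.6667) + (0.3333)·(0.3333) + (0.3333)·(0.3333) + (0.3333)·(0.3333) + (0.3333)·(0.3333) + (1.3333)·(1.3333)) / 5 = 9.3333/5 = 1.8667
  Sample standard deviations s_i = √(s[i,i]):
  s(A) = √(2.6667) = 1.633
  s(B) = √(8) = 2.8284
  s(C) = √(1.8667) = 1.3663

Step 3 — r_{ij} = s_{ij} / (s_i · s_j):
  r[A,A] = 1 (diagonal).
  r[A,B] = 1.6 / (1.633 · 2.8284) = 1.6 / 4.6188 = 0.3464
  r[A,C] = 1.5333 / (1.633 · 1.3663) = 1.5333 / 2.2311 = 0.6873
  r[B,B] = 1 (diagonal).
  r[B,C] = 1.2 / (2.8284 · 1.3663) = 1.2 / 3.8644 = 0.3105
  r[C,C] = 1 (diagonal).

R is symmetric with unit diagonal. Assembling:

R = [[1, 0.3464, 0.6873],
 [0.3464, 1, 0.3105],
 [0.6873, 0.3105, 1]]


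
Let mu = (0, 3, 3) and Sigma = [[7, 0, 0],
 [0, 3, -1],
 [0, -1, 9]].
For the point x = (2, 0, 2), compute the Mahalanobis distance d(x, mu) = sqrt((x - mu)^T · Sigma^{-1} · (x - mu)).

Step 1 — centre the observation: (x - mu) = (2, -3, -1).

Step 2 — invert Sigma (cofactor / det for 3×3, or solve directly):
  Sigma^{-1} = [[0.1429, 0, 0],
 [0, 0.3462, 0.0385],
 [0, 0.0385, 0.1154]].

Step 3 — form the quadratic (x - mu)^T · Sigma^{-1} · (x - mu):
  Sigma^{-1} · (x - mu) = (0.2857, -1.0769, -0.2308).
  (x - mu)^T · [Sigma^{-1} · (x - mu)] = (2)·(0.2857) + (-3)·(-1.0769) + (-1)·(-0.2308) = 4.033.

Step 4 — take square root: d = √(4.033) ≈ 2.0082.

d(x, mu) = √(4.033) ≈ 2.0082


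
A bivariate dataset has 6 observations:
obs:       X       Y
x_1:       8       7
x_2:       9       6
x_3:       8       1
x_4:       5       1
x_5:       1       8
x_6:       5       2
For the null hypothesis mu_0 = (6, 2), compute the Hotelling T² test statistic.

Step 1 — sample mean vector:
  mean(X) = (8 + 9 + 8 + 5 + 1 + 5) / 6 = 36/6 = 6
  mean(Y) = (7 + 6 + 1 + 1 + 8 + 2) / 6 = 25/6 = 4.1667
  x̄ = (6, 4.1667),  deviation x̄ - mu_0 = (6, 4.1667) - (6, 2) = (0, 2.1667).

Step 2 — sample covariance matrix, S[i,j] = (1/(n-1)) · Σ_k (x_{k,i} - mean_i) · (x_{k,j} - mean_j), divisor n-1 = 5:
  S[X,X] = ((2)·(2) + (3)·(3) + (2)·(2) + (-1)·(-1) + (-5)·(-5) + (-1)·(-1)) / 5 = 44/5 = 8.8
  S[X,Y] = ((2)·(2.8333) + (3)·(1.8333) + (2)·(-3.1667) + (-1)·(-3.1667) + (-5)·(3.8333) + (-1)·(-2.1667)) / 5 = -9/5 = -1.8
  S[Y,Y] = ((2.8333)·(2.8333) + (1.8333)·(1.8333) + (-3.1667)·(-3.1667) + (-3.1667)·(-3.1667) + (3.8333)·(3.8333) + (-2.1667)·(-2.1667)) / 5 = 50.8333/5 = 10.1667
  S = [[8.8, -1.8],
 [-1.8, 10.1667]].

Step 3 — invert S. det(S) = 8.8·10.1667 - (-1.8)² = 86.2267.
  S^{-1} = (1/det) · [[d, -b], [-b, a]] = [[0.1179, 0.0209],
 [0.0209, 0.1021]].

Step 4 — quadratic form (x̄ - mu_0)^T · S^{-1} · (x̄ - mu_0):
  S^{-1} · (x̄ - mu_0) = (0.0452, 0.2211),
  (x̄ - mu_0)^T · [...] = (0)·(0.0452) + (2.1667)·(0.2211) = 0.4791.

Step 5 — scale by n: T² = 6 · 0.4791 = 2.8746.

T² ≈ 2.8746


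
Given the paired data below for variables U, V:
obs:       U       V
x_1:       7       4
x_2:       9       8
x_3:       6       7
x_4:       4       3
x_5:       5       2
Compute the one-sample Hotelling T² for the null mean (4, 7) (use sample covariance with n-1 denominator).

Step 1 — sample mean vector:
  mean(U) = (7 + 9 + 6 + 4 + 5) / 5 = 31/5 = 6.2
  mean(V) = (4 + 8 + 7 + 3 + 2) / 5 = 24/5 = 4.8
  x̄ = (6.2, 4.8),  deviation x̄ - mu_0 = (6.2, 4.8) - (4, 7) = (2.2, -2.2).

Step 2 — sample covariance matrix, S[i,j] = (1/(n-1)) · Σ_k (x_{k,i} - mean_i) · (x_{k,j} - mean_j), divisor n-1 = 4:
  S[U,U] = ((0.8)·(0.8) + (2.8)·(2.8) + (-0.2)·(-0.2) + (-2.2)·(-2.2) + (-1.2)·(-1.2)) / 4 = 14.8/4 = 3.7
  S[U,V] = ((0.8)·(-0.8) + (2.8)·(3.2) + (-0.2)·(2.2) + (-2.2)·(-1.8) + (-1.2)·(-2.8)) / 4 = 15.2/4 = 3.8
  S[V,V] = ((-0.8)·(-0.8) + (3.2)·(3.2) + (2.2)·(2.2) + (-1.8)·(-1.8) + (-2.8)·(-2.8)) / 4 = 26.8/4 = 6.7
  S = [[3.7, 3.8],
 [3.8, 6.7]].

Step 3 — invert S. det(S) = 3.7·6.7 - (3.8)² = 10.35.
  S^{-1} = (1/det) · [[d, -b], [-b, a]] = [[0.6473, -0.3671],
 [-0.3671, 0.3575]].

Step 4 — quadratic form (x̄ - mu_0)^T · S^{-1} · (x̄ - mu_0):
  S^{-1} · (x̄ - mu_0) = (2.2319, -1.5942),
  (x̄ - mu_0)^T · [...] = (2.2)·(2.2319) + (-2.2)·(-1.5942) = 8.4174.

Step 5 — scale by n: T² = 5 · 8.4174 = 42.087.

T² ≈ 42.087


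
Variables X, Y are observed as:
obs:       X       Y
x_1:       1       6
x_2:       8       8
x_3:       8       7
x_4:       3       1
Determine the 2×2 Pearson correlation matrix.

Step 1 — column means:
  mean(X) = (1 + 8 + 8 + 3) / 4 = 20/4 = 5
  mean(Y) = (6 + 8 + 7 + 1) / 4 = 22/4 = 5.5

Step 2 — sample variances and covariances s[i,j] = (1/(n-1)) · Σ_k (x_{k,i} - mean_i) · (x_{k,j} - mean_j), with n-1 = 3:
  s[X,X] = ((-4)·(-4) + (3)·(3) + (3)·(3) + (-2)·(-2)) / 3 = 38/3 = 12.6667
  s[X,Y] = ((-4)·(0.5) + (3)·(2.5) + (3)·(1.5) + (-2)·(-4.5)) / 3 = 19/3 = 6.3333
  s[Y,Y] = ((0.5)·(0.5) + (2.5)·(2.5) + (1.5)·(1.5) + (-4.5)·(-4.5)) / 3 = 29/3 = 9.6667
  Sample standard deviations s_i = √(s[i,i]):
  s(X) = √(12.6667) = 3.559
  s(Y) = √(9.6667) = 3.1091

Step 3 — r_{ij} = s_{ij} / (s_i · s_j):
  r[X,X] = 1 (diagonal).
  r[X,Y] = 6.3333 / (3.559 · 3.1091) = 6.3333 / 11.0655 = 0.5724
  r[Y,Y] = 1 (diagonal).

R is symmetric with unit diagonal. Assembling:

R = [[1, 0.5724],
 [0.5724, 1]]


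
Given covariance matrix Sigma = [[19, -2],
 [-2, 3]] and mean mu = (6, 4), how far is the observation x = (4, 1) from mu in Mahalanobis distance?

Step 1 — centre the observation: (x - mu) = (-2, -3).

Step 2 — invert Sigma. det(Sigma) = 19·3 - (-2)² = 53.
  Sigma^{-1} = (1/det) · [[d, -b], [-b, a]] = [[0.0566, 0.0377],
 [0.0377, 0.3585]].

Step 3 — form the quadratic (x - mu)^T · Sigma^{-1} · (x - mu):
  Sigma^{-1} · (x - mu) = (-0.2264, -1.1509).
  (x - mu)^T · [Sigma^{-1} · (x - mu)] = (-2)·(-0.2264) + (-3)·(-1.1509) = 3.9057.

Step 4 — take square root: d = √(3.9057) ≈ 1.9763.

d(x, mu) = √(3.9057) ≈ 1.9763


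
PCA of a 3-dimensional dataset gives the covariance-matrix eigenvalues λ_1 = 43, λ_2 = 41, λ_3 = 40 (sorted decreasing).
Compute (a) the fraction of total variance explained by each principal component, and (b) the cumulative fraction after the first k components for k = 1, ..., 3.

Step 1 — total variance = trace(Sigma) = Σ λ_i = 43 + 41 + 40 = 124.

Step 2 — fraction explained by component i = λ_i / Σ λ:
  PC1: 43/124 = 0.3468
  PC2: 41/124 = 0.3306
  PC3: 40/124 = 0.3226

Step 3 — cumulative fraction after k components = (λ_1 + ... + λ_k) / Σ λ:
  k = 1: 43/124 = 0.3468
  k = 2: (43 + 41)/124 = 84/124 = 0.6774
  k = 3: (43 + 41 + 40)/124 = 124/124 = 1

Summary (fraction, with percent):

explained: PC1 0.3468 (34.68%), PC2 0.3306 (33.06%), PC3 0.3226 (32.26%);  cumulative: 0.3468, 0.6774, 1


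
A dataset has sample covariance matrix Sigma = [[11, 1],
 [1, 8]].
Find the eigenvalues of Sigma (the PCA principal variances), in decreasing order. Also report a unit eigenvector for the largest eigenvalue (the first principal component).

Step 1 — characteristic polynomial of 2×2 Sigma:
  det(Sigma - λI) = λ² - trace · λ + det = 0.
  trace = 11 + 8 = 19, det = 11·8 - (1)² = 87.
Step 2 — discriminant:
  Δ = trace² - 4·det = 361 - 348 = 13.
Step 3 — eigenvalues:
  λ = (trace ± √Δ)/2 = (19 ± 3.6056)/2,
  λ_1 = 11.3028,  λ_2 = 7.6972.

Step 4 — unit eigenvector for λ_1: solve (Sigma - λ_1 I)v = 0. First row:
  (11 - 11.3028)·v_x + (1)·v_y = 0, i.e. (-0.3028)·v_x + (1)·v_y = 0,
  so v ∝ (b, λ_1 - a) = (1, 0.3028) = u.
  ||u|| = √((1)² + (0.3028)²) = √(1.0917) ≈ 1.0448,
  v_1 = u/||u|| ≈ (0.9571, 0.2898) (||v_1|| = 1).

λ_1 = 11.3028,  λ_2 = 7.6972;  v_1 ≈ (0.9571, 0.2898)


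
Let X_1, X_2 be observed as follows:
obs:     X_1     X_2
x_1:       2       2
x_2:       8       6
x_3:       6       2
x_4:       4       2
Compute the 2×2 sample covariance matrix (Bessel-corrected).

Step 1 — column means:
  mean(X_1) = (2 + 8 + 6 + 4) / 4 = 20/4 = 5
  mean(X_2) = (2 + 6 + 2 + 2) / 4 = 12/4 = 3

Step 2 — sample covariance S[i,j] = (1/(n-1)) · Σ_k (x_{k,i} - mean_i) · (x_{k,j} - mean_j), with n-1 = 3.
  S[X_1,X_1] = ((-3)·(-3) + (3)·(3) + (1)·(1) + (-1)·(-1)) / 3 = 20/3 = 6.6667
  S[X_1,X_2] = ((-3)·(-1) + (3)·(3) + (1)·(-1) + (-1)·(-1)) / 3 = 12/3 = 4
  S[X_2,X_2] = ((-1)·(-1) + (3)·(3) + (-1)·(-1) + (-1)·(-1)) / 3 = 12/3 = 4

S is symmetric (S[j,i] = S[i,j]). Assembling:

S = [[6.6667, 4],
 [4, 4]]


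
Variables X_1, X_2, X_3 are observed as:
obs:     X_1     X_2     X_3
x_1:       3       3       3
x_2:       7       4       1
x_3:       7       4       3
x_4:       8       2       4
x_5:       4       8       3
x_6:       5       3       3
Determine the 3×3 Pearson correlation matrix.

Step 1 — column means:
  mean(X_1) = (3 + 7 + 7 + 8 + 4 + 5) / 6 = 34/6 = 5.6667
  mean(X_2) = (3 + 4 + 4 + 2 + 8 + 3) / 6 = 24/6 = 4
  mean(X_3) = (3 + 1 + 3 + 4 + 3 + 3) / 6 = 17/6 = 2.8333

Step 2 — sample variances and covariances s[i,j] = (1/(n-1)) · Σ_k (x_{k,i} - mean_i) · (x_{k,j} - mean_j), with n-1 = 5:
  s[X_1,X_1] = ((-2.6667)·(-2.6667) + (1.3333)·(1.3333) + (1.3333)·(1.3333) + (2.3333)·(2.3333) + (-1.6667)·(-1.6667) + (-0.6667)·(-0.6667)) / 5 = 19.3333/5 = 3.8667
  s[X_1,X_2] = ((-2.6667)·(-1) + (1.3333)·(0) + (1.3333)·(0) + (2.3333)·(-2) + (-1.6667)·(4) + (-0.6667)·(-1)) / 5 = -8/5 = -1.6
  s[X_1,X_3] = ((-2.6667)·(0.1667) + (1.3333)·(-1.8333) + (1.3333)·(0.1667) + (2.3333)·(1.1667) + (-1.6667)·(0.1667) + (-0.6667)·(0.1667)) / 5 = -0.3333/5 = -0.0667
  s[X_2,X_2] = ((-1)·(-1) + (0)·(0) + (0)·(0) + (-2)·(-2) + (4)·(4) + (-1)·(-1)) / 5 = 22/5 = 4.4
  s[X_2,X_3] = ((-1)·(0.1667) + (0)·(-1.8333) + (0)·(0.1667) + (-2)·(1.1667) + (4)·(0.1667) + (-1)·(0.1667)) / 5 = -2/5 = -0.4
  s[X_3,X_3] = ((0.1667)·(0.1667) + (-1.8333)·(-1.8333) + (0.1667)·(0.1667) + (1.1667)·(1.1667) + (0.1667)·(0.1667) + (0.1667)·(0.1667)) / 5 = 4.8333/5 = 0.9667
  Sample standard deviations s_i = √(s[i,i]):
  s(X_1) = √(3.8667) = 1.9664
  s(X_2) = √(4.4) = 2.0976
  s(X_3) = √(0.9667) = 0.9832

Step 3 — r_{ij} = s_{ij} / (s_i · s_j):
  r[X_1,X_1] = 1 (diagonal).
  r[X_1,X_2] = -1.6 / (1.9664 · 2.0976) = -1.6 / 4.1247 = -0.3879
  r[X_1,X_3] = -0.0667 / (1.9664 · 0.9832) = -0.0667 / 1.9333 = -0.0345
  r[X_2,X_2] = 1 (diagonal).
  r[X_2,X_3] = -0.4 / (2.0976 · 0.9832) = -0.4 / 2.0624 = -0.194
  r[X_3,X_3] = 1 (diagonal).

R is symmetric with unit diagonal. Assembling:

R = [[1, -0.3879, -0.0345],
 [-0.3879, 1, -0.194],
 [-0.0345, -0.194, 1]]


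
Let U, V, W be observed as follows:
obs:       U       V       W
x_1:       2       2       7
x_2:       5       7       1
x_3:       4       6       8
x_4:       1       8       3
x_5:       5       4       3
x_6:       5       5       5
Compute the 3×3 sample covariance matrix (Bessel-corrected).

Step 1 — column means:
  mean(U) = (2 + 5 + 4 + 1 + 5 + 5) / 6 = 22/6 = 3.6667
  mean(V) = (2 + 7 + 6 + 8 + 4 + 5) / 6 = 32/6 = 5.3333
  mean(W) = (7 + 1 + 8 + 3 + 3 + 5) / 6 = 27/6 = 4.5

Step 2 — sample covariance S[i,j] = (1/(n-1)) · Σ_k (x_{k,i} - mean_i) · (x_{k,j} - mean_j), with n-1 = 5.
  S[U,U] = ((-1.6667)·(-1.6667) + (1.3333)·(1.3333) + (0.3333)·(0.3333) + (-2.6667)·(-2.6667) + (1.3333)·(1.3333) + (1.3333)·(1.3333)) / 5 = 15.3333/5 = 3.0667
  S[U,V] = ((-1.6667)·(-3.3333) + (1.3333)·(1.6667) + (0.3333)·(0.6667) + (-2.6667)·(2.6667) + (1.3333)·(-1.3333) + (1.3333)·(-0.3333)) / 5 = -1.3333/5 = -0.2667
  S[U,W] = ((-1.6667)·(2.5) + (1.3333)·(-3.5) + (0.3333)·(3.5) + (-2.6667)·(-1.5) + (1.3333)·(-1.5) + (1.3333)·(0.5)) / 5 = -5/5 = -1
  S[V,V] = ((-3.3333)·(-3.3333) + (1.6667)·(1.6667) + (0.6667)·(0.6667) + (2.6667)·(2.6667) + (-1.3333)·(-1.3333) + (-0.3333)·(-0.3333)) / 5 = 23.3333/5 = 4.6667
  S[V,W] = ((-3.3333)·(2.5) + (1.6667)·(-3.5) + (0.6667)·(3.5) + (2.6667)·(-1.5) + (-1.3333)·(-1.5) + (-0.3333)·(0.5)) / 5 = -14/5 = -2.8
  S[W,W] = ((2.5)·(2.5) + (-3.5)·(-3.5) + (3.5)·(3.5) + (-1.5)·(-1.5) + (-1.5)·(-1.5) + (0.5)·(0.5)) / 5 = 35.5/5 = 7.1

S is symmetric (S[j,i] = S[i,j]). Assembling:

S = [[3.0667, -0.2667, -1],
 [-0.2667, 4.6667, -2.8],
 [-1, -2.8, 7.1]]


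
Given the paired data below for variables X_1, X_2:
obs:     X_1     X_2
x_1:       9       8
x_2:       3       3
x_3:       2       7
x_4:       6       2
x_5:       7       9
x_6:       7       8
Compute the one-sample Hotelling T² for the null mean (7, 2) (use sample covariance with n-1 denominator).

Step 1 — sample mean vector:
  mean(X_1) = (9 + 3 + 2 + 6 + 7 + 7) / 6 = 34/6 = 5.6667
  mean(X_2) = (8 + 3 + 7 + 2 + 9 + 8) / 6 = 37/6 = 6.1667
  x̄ = (5.6667, 6.1667),  deviation x̄ - mu_0 = (5.6667, 6.1667) - (7, 2) = (-1.3333, 4.1667).

Step 2 — sample covariance matrix, S[i,j] = (1/(n-1)) · Σ_k (x_{k,i} - mean_i) · (x_{k,j} - mean_j), divisor n-1 = 5:
  S[X_1,X_1] = ((3.3333)·(3.3333) + (-2.6667)·(-2.6667) + (-3.6667)·(-3.6667) + (0.3333)·(0.3333) + (1.3333)·(1.3333) + (1.3333)·(1.3333)) / 5 = 35.3333/5 = 7.0667
  S[X_1,X_2] = ((3.3333)·(1.8333) + (-2.6667)·(-3.1667) + (-3.6667)·(0.8333) + (0.3333)·(-4.1667) + (1.3333)·(2.8333) + (1.3333)·(1.8333)) / 5 = 16.3333/5 = 3.2667
  S[X_2,X_2] = ((1.8333)·(1.8333) + (-3.1667)·(-3.1667) + (0.8333)·(0.8333) + (-4.1667)·(-4.1667) + (2.8333)·(2.8333) + (1.8333)·(1.8333)) / 5 = 42.8333/5 = 8.5667
  S = [[7.0667, 3.2667],
 [3.2667, 8.5667]].

Step 3 — invert S. det(S) = 7.0667·8.5667 - (3.2667)² = 49.8667.
  S^{-1} = (1/det) · [[d, -b], [-b, a]] = [[0.1718, -0.0655],
 [-0.0655, 0.1417]].

Step 4 — quadratic form (x̄ - mu_0)^T · S^{-1} · (x̄ - mu_0):
  S^{-1} · (x̄ - mu_0) = (-0.502, 0.6778),
  (x̄ - mu_0)^T · [...] = (-1.3333)·(-0.502) + (4.1667)·(0.6778) = 3.4935.

Step 5 — scale by n: T² = 6 · 3.4935 = 20.9612.

T² ≈ 20.9612


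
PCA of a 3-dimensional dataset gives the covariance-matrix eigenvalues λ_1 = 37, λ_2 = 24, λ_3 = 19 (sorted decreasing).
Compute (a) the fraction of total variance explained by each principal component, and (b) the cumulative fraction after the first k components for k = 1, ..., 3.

Step 1 — total variance = trace(Sigma) = Σ λ_i = 37 + 24 + 19 = 80.

Step 2 — fraction explained by component i = λ_i / Σ λ:
  PC1: 37/80 = 0.4625
  PC2: 24/80 = 0.3
  PC3: 19/80 = 0.2375

Step 3 — cumulative fraction after k components = (λ_1 + ... + λ_k) / Σ λ:
  k = 1: 37/80 = 0.4625
  k = 2: (37 + 24)/80 = 61/80 = 0.7625
  k = 3: (37 + 24 + 19)/80 = 80/80 = 1

Summary (fraction, with percent):

explained: PC1 0.4625 (46.25%), PC2 0.3 (30%), PC3 0.2375 (23.75%);  cumulative: 0.4625, 0.7625, 1


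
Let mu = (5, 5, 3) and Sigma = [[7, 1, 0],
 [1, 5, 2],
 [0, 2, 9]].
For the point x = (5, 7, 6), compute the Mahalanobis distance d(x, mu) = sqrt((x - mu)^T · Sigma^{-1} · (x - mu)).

Step 1 — centre the observation: (x - mu) = (0, 2, 3).

Step 2 — invert Sigma (cofactor / det for 3×3, or solve directly):
  Sigma^{-1} = [[0.1475, -0.0324, 0.0072],
 [-0.0324, 0.2266, -0.0504],
 [0.0072, -0.0504, 0.1223]].

Step 3 — form the quadratic (x - mu)^T · Sigma^{-1} · (x - mu):
  Sigma^{-1} · (x - mu) = (-0.0432, 0.3022, 0.2662).
  (x - mu)^T · [Sigma^{-1} · (x - mu)] = (0)·(-0.0432) + (2)·(0.3022) + (3)·(0.2662) = 1.4029.

Step 4 — take square root: d = √(1.4029) ≈ 1.1844.

d(x, mu) = √(1.4029) ≈ 1.1844


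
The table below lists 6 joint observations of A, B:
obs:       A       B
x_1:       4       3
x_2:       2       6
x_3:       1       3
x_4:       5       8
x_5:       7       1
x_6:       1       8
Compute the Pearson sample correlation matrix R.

Step 1 — column means:
  mean(A) = (4 + 2 + 1 + 5 + 7 + 1) / 6 = 20/6 = 3.3333
  mean(B) = (3 + 6 + 3 + 8 + 1 + 8) / 6 = 29/6 = 4.8333

Step 2 — sample variances and covariances s[i,j] = (1/(n-1)) · Σ_k (x_{k,i} - mean_i) · (x_{k,j} - mean_j), with n-1 = 5:
  s[A,A] = ((0.6667)·(0.6667) + (-1.3333)·(-1.3333) + (-2.3333)·(-2.3333) + (1.6667)·(1.6667) + (3.6667)·(3.6667) + (-2.3333)·(-2.3333)) / 5 = 29.3333/5 = 5.8667
  s[A,B] = ((0.6667)·(-1.8333) + (-1.3333)·(1.1667) + (-2.3333)·(-1.8333) + (1.6667)·(3.1667) + (3.6667)·(-3.8333) + (-2.3333)·(3.1667)) / 5 = -14.6667/5 = -2.9333
  s[B,B] = ((-1.8333)·(-1.8333) + (1.1667)·(1.1667) + (-1.8333)·(-1.8333) + (3.1667)·(3.1667) + (-3.8333)·(-3.8333) + (3.1667)·(3.1667)) / 5 = 42.8333/5 = 8.5667
  Sample standard deviations s_i = √(s[i,i]):
  s(A) = √(5.8667) = 2.4221
  s(B) = √(8.5667) = 2.9269

Step 3 — r_{ij} = s_{ij} / (s_i · s_j):
  r[A,A] = 1 (diagonal).
  r[A,B] = -2.9333 / (2.4221 · 2.9269) = -2.9333 / 7.0893 = -0.4138
  r[B,B] = 1 (diagonal).

R is symmetric with unit diagonal. Assembling:

R = [[1, -0.4138],
 [-0.4138, 1]]


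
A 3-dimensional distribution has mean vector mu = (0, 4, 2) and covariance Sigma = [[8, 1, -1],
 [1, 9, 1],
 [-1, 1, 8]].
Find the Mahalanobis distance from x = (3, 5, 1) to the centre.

Step 1 — centre the observation: (x - mu) = (3, 1, -1).

Step 2 — invert Sigma (cofactor / det for 3×3, or solve directly):
  Sigma^{-1} = [[0.1293, -0.0164, 0.0182],
 [-0.0164, 0.1148, -0.0164],
 [0.0182, -0.0164, 0.1293]].

Step 3 — form the quadratic (x - mu)^T · Sigma^{-1} · (x - mu):
  Sigma^{-1} · (x - mu) = (0.3534, 0.082, -0.0911).
  (x - mu)^T · [Sigma^{-1} · (x - mu)] = (3)·(0.3534) + (1)·(0.082) + (-1)·(-0.0911) = 1.2332.

Step 4 — take square root: d = √(1.2332) ≈ 1.1105.

d(x, mu) = √(1.2332) ≈ 1.1105


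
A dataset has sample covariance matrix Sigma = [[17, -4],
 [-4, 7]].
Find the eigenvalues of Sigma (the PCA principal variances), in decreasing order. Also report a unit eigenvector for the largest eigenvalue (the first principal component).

Step 1 — characteristic polynomial of 2×2 Sigma:
  det(Sigma - λI) = λ² - trace · λ + det = 0.
  trace = 17 + 7 = 24, det = 17·7 - (-4)² = 103.
Step 2 — discriminant:
  Δ = trace² - 4·det = 576 - 412 = 164.
Step 3 — eigenvalues:
  λ = (trace ± √Δ)/2 = (24 ± 12.8062)/2,
  λ_1 = 18.4031,  λ_2 = 5.5969.

Step 4 — unit eigenvector for λ_1: solve (Sigma - λ_1 I)v = 0. First row:
  (17 - 18.4031)·v_x + (-4)·v_y = 0, i.e. (-1.4031)·v_x + (-4)·v_y = 0,
  so v ∝ (b, λ_1 - a) = (-4, 1.4031); multiply by -1 so the first entry is positive: u = (4, -1.4031).
  ||u|| = √((4)² + (-1.4031)²) = √(17.9688) ≈ 4.239,
  v_1 = u/||u|| ≈ (0.9436, -0.331) (||v_1|| = 1).

λ_1 = 18.4031,  λ_2 = 5.5969;  v_1 ≈ (0.9436, -0.331)


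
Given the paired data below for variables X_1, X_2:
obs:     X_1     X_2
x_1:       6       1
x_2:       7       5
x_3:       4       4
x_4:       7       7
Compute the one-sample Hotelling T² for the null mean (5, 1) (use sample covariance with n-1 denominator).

Step 1 — sample mean vector:
  mean(X_1) = (6 + 7 + 4 + 7) / 4 = 24/4 = 6
  mean(X_2) = (1 + 5 + 4 + 7) / 4 = 17/4 = 4.25
  x̄ = (6, 4.25),  deviation x̄ - mu_0 = (6, 4.25) - (5, 1) = (1, 3.25).

Step 2 — sample covariance matrix, S[i,j] = (1/(n-1)) · Σ_k (x_{k,i} - mean_i) · (x_{k,j} - mean_j), divisor n-1 = 3:
  S[X_1,X_1] = ((0)·(0) + (1)·(1) + (-2)·(-2) + (1)·(1)) / 3 = 6/3 = 2
  S[X_1,X_2] = ((0)·(-3.25) + (1)·(0.75) + (-2)·(-0.25) + (1)·(2.75)) / 3 = 4/3 = 1.3333
  S[X_2,X_2] = ((-3.25)·(-3.25) + (0.75)·(0.75) + (-0.25)·(-0.25) + (2.75)·(2.75)) / 3 = 18.75/3 = 6.25
  S = [[2, 1.3333],
 [1.3333, 6.25]].

Step 3 — invert S. det(S) = 2·6.25 - (1.3333)² = 10.7222.
  S^{-1} = (1/det) · [[d, -b], [-b, a]] = [[0.5829, -0.1244],
 [-0.1244, 0.1865]].

Step 4 — quadratic form (x̄ - mu_0)^T · S^{-1} · (x̄ - mu_0):
  S^{-1} · (x̄ - mu_0) = (0.1788, 0.4819),
  (x̄ - mu_0)^T · [...] = (1)·(0.1788) + (3.25)·(0.4819) = 1.7448.

Step 5 — scale by n: T² = 4 · 1.7448 = 6.9793.

T² ≈ 6.9793


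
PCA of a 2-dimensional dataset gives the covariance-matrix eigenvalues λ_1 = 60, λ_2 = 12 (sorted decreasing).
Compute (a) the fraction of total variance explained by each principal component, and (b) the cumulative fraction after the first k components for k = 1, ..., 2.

Step 1 — total variance = trace(Sigma) = Σ λ_i = 60 + 12 = 72.

Step 2 — fraction explained by component i = λ_i / Σ λ:
  PC1: 60/72 = 0.8333
  PC2: 12/72 = 0.1667

Step 3 — cumulative fraction after k components = (λ_1 + ... + λ_k) / Σ λ:
  k = 1: 60/72 = 0.8333
  k = 2: (60 + 12)/72 = 72/72 = 1

Summary (fraction, with percent):

explained: PC1 0.8333 (83.33%), PC2 0.1667 (16.67%);  cumulative: 0.8333, 1


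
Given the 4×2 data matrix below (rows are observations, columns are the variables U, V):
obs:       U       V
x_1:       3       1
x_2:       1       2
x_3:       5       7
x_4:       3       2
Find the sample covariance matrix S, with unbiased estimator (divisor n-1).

Step 1 — column means:
  mean(U) = (3 + 1 + 5 + 3) / 4 = 12/4 = 3
  mean(V) = (1 + 2 + 7 + 2) / 4 = 12/4 = 3

Step 2 — sample covariance S[i,j] = (1/(n-1)) · Σ_k (x_{k,i} - mean_i) · (x_{k,j} - mean_j), with n-1 = 3.
  S[U,U] = ((0)·(0) + (-2)·(-2) + (2)·(2) + (0)·(0)) / 3 = 8/3 = 2.6667
  S[U,V] = ((0)·(-2) + (-2)·(-1) + (2)·(4) + (0)·(-1)) / 3 = 10/3 = 3.3333
  S[V,V] = ((-2)·(-2) + (-1)·(-1) + (4)·(4) + (-1)·(-1)) / 3 = 22/3 = 7.3333

S is symmetric (S[j,i] = S[i,j]). Assembling:

S = [[2.6667, 3.3333],
 [3.3333, 7.3333]]


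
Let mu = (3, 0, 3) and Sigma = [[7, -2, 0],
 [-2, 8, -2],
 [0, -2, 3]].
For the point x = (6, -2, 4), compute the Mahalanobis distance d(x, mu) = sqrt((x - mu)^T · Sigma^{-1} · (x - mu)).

Step 1 — centre the observation: (x - mu) = (3, -2, 1).

Step 2 — invert Sigma (cofactor / det for 3×3, or solve directly):
  Sigma^{-1} = [[0.1562, 0.0469, 0.0312],
 [0.0469, 0.1641, 0.1094],
 [0.0312, 0.1094, 0.4062]].

Step 3 — form the quadratic (x - mu)^T · Sigma^{-1} · (x - mu):
  Sigma^{-1} · (x - mu) = (0.4062, -0.0781, 0.2812).
  (x - mu)^T · [Sigma^{-1} · (x - mu)] = (3)·(0.4062) + (-2)·(-0.0781) + (1)·(0.2812) = 1.6562.

Step 4 — take square root: d = √(1.6562) ≈ 1.287.

d(x, mu) = √(1.6562) ≈ 1.287


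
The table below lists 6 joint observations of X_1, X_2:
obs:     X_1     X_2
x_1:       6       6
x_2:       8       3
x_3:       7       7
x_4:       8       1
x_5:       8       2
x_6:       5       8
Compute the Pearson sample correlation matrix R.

Step 1 — column means:
  mean(X_1) = (6 + 8 + 7 + 8 + 8 + 5) / 6 = 42/6 = 7
  mean(X_2) = (6 + 3 + 7 + 1 + 2 + 8) / 6 = 27/6 = 4.5

Step 2 — sample variances and covariances s[i,j] = (1/(n-1)) · Σ_k (x_{k,i} - mean_i) · (x_{k,j} - mean_j), with n-1 = 5:
  s[X_1,X_1] = ((-1)·(-1) + (1)·(1) + (0)·(0) + (1)·(1) + (1)·(1) + (-2)·(-2)) / 5 = 8/5 = 1.6
  s[X_1,X_2] = ((-1)·(1.5) + (1)·(-1.5) + (0)·(2.5) + (1)·(-3.5) + (1)·(-2.5) + (-2)·(3.5)) / 5 = -16/5 = -3.2
  s[X_2,X_2] = ((1.5)·(1.5) + (-1.5)·(-1.5) + (2.5)·(2.5) + (-3.5)·(-3.5) + (-2.5)·(-2.5) + (3.5)·(3.5)) / 5 = 41.5/5 = 8.3
  Sample standard deviations s_i = √(s[i,i]):
  s(X_1) = √(1.6) = 1.2649
  s(X_2) = √(8.3) = 2.881

Step 3 — r_{ij} = s_{ij} / (s_i · s_j):
  r[X_1,X_1] = 1 (diagonal).
  r[X_1,X_2] = -3.2 / (1.2649 · 2.881) = -3.2 / 3.6442 = -0.8781
  r[X_2,X_2] = 1 (diagonal).

R is symmetric with unit diagonal. Assembling:

R = [[1, -0.8781],
 [-0.8781, 1]]


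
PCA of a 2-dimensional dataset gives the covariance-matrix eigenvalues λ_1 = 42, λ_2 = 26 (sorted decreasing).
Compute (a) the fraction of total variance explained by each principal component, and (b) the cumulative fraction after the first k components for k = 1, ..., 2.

Step 1 — total variance = trace(Sigma) = Σ λ_i = 42 + 26 = 68.

Step 2 — fraction explained by component i = λ_i / Σ λ:
  PC1: 42/68 = 0.6176
  PC2: 26/68 = 0.3824

Step 3 — cumulative fraction after k components = (λ_1 + ... + λ_k) / Σ λ:
  k = 1: 42/68 = 0.6176
  k = 2: (42 + 26)/68 = 68/68 = 1

Summary (fraction, with percent):

explained: PC1 0.6176 (61.76%), PC2 0.3824 (38.24%);  cumulative: 0.6176, 1


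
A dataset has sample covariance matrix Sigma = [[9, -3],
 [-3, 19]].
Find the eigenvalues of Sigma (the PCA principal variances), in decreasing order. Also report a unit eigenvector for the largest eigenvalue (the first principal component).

Step 1 — characteristic polynomial of 2×2 Sigma:
  det(Sigma - λI) = λ² - trace · λ + det = 0.
  trace = 9 + 19 = 28, det = 9·19 - (-3)² = 162.
Step 2 — discriminant:
  Δ = trace² - 4·det = 784 - 648 = 136.
Step 3 — eigenvalues:
  λ = (trace ± √Δ)/2 = (28 ± 11.6619)/2,
  λ_1 = 19.831,  λ_2 = 8.169.

Step 4 — unit eigenvector for λ_1: solve (Sigma - λ_1 I)v = 0. First row:
  (9 - 19.831)·v_x + (-3)·v_y = 0, i.e. (-10.831)·v_x + (-3)·v_y = 0,
  so v ∝ (b, λ_1 - a) = (-3, 10.831); multiply by -1 so the first entry is positive: u = (3, -10.831).
  ||u|| = √((3)² + (-10.831)²) = √(126.3095) ≈ 11.2388,
  v_1 = u/||u|| ≈ (0.2669, -0.9637) (||v_1|| = 1).

λ_1 = 19.831,  λ_2 = 8.169;  v_1 ≈ (0.2669, -0.9637)


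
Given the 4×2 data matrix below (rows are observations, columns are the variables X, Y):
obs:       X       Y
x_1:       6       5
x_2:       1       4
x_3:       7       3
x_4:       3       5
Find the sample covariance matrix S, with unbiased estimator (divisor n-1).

Step 1 — column means:
  mean(X) = (6 + 1 + 7 + 3) / 4 = 17/4 = 4.25
  mean(Y) = (5 + 4 + 3 + 5) / 4 = 17/4 = 4.25

Step 2 — sample covariance S[i,j] = (1/(n-1)) · Σ_k (x_{k,i} - mean_i) · (x_{k,j} - mean_j), with n-1 = 3.
  S[X,X] = ((1.75)·(1.75) + (-3.25)·(-3.25) + (2.75)·(2.75) + (-1.25)·(-1.25)) / 3 = 22.75/3 = 7.5833
  S[X,Y] = ((1.75)·(0.75) + (-3.25)·(-0.25) + (2.75)·(-1.25) + (-1.25)·(0.75)) / 3 = -2.25/3 = -0.75
  S[Y,Y] = ((0.75)·(0.75) + (-0.25)·(-0.25) + (-1.25)·(-1.25) + (0.75)·(0.75)) / 3 = 2.75/3 = 0.9167

S is symmetric (S[j,i] = S[i,j]). Assembling:

S = [[7.5833, -0.75],
 [-0.75, 0.9167]]


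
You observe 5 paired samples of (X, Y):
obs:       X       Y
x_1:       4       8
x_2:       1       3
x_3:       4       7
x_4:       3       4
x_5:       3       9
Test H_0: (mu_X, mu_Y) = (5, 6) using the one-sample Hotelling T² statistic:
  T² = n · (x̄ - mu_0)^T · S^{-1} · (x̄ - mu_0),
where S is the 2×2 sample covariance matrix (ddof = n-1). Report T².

Step 1 — sample mean vector:
  mean(X) = (4 + 1 + 4 + 3 + 3) / 5 = 15/5 = 3
  mean(Y) = (8 + 3 + 7 + 4 + 9) / 5 = 31/5 = 6.2
  x̄ = (3, 6.2),  deviation x̄ - mu_0 = (3, 6.2) - (5, 6) = (-2, 0.2).

Step 2 — sample covariance matrix, S[i,j] = (1/(n-1)) · Σ_k (x_{k,i} - mean_i) · (x_{k,j} - mean_j), divisor n-1 = 4:
  S[X,X] = ((1)·(1) + (-2)·(-2) + (1)·(1) + (0)·(0) + (0)·(0)) / 4 = 6/4 = 1.5
  S[X,Y] = ((1)·(1.8) + (-2)·(-3.2) + (1)·(0.8) + (0)·(-2.2) + (0)·(2.8)) / 4 = 9/4 = 2.25
  S[Y,Y] = ((1.8)·(1.8) + (-3.2)·(-3.2) + (0.8)·(0.8) + (-2.2)·(-2.2) + (2.8)·(2.8)) / 4 = 26.8/4 = 6.7
  S = [[1.5, 2.25],
 [2.25, 6.7]].

Step 3 — invert S. det(S) = 1.5·6.7 - (2.25)² = 4.9875.
  S^{-1} = (1/det) · [[d, -b], [-b, a]] = [[1.3434, -0.4511],
 [-0.4511, 0.3008]].

Step 4 — quadratic form (x̄ - mu_0)^T · S^{-1} · (x̄ - mu_0):
  S^{-1} · (x̄ - mu_0) = (-2.7769, 0.9624),
  (x̄ - mu_0)^T · [...] = (-2)·(-2.7769) + (0.2)·(0.9624) = 5.7464.

Step 5 — scale by n: T² = 5 · 5.7464 = 28.7318.

T² ≈ 28.7318


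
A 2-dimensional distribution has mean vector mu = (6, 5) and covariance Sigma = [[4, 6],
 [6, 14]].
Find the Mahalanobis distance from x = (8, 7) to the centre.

Step 1 — centre the observation: (x - mu) = (2, 2).

Step 2 — invert Sigma. det(Sigma) = 4·14 - (6)² = 20.
  Sigma^{-1} = (1/det) · [[d, -b], [-b, a]] = [[0.7, -0.3],
 [-0.3, 0.2]].

Step 3 — form the quadratic (x - mu)^T · Sigma^{-1} · (x - mu):
  Sigma^{-1} · (x - mu) = (0.8, -0.2).
  (x - mu)^T · [Sigma^{-1} · (x - mu)] = (2)·(0.8) + (2)·(-0.2) = 1.2.

Step 4 — take square root: d = √(1.2) ≈ 1.0954.

d(x, mu) = √(1.2) ≈ 1.0954


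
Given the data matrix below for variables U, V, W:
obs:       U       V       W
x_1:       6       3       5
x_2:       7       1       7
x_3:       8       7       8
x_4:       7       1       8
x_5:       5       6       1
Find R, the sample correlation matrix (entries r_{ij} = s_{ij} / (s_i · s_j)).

Step 1 — column means:
  mean(U) = (6 + 7 + 8 + 7 + 5) / 5 = 33/5 = 6.6
  mean(V) = (3 + 1 + 7 + 1 + 6) / 5 = 18/5 = 3.6
  mean(W) = (5 + 7 + 8 + 8 + 1) / 5 = 29/5 = 5.8

Step 2 — sample variances and covariances s[i,j] = (1/(n-1)) · Σ_k (x_{k,i} - mean_i) · (x_{k,j} - mean_j), with n-1 = 4:
  s[U,U] = ((-0.6)·(-0.6) + (0.4)·(0.4) + (1.4)·(1.4) + (0.4)·(0.4) + (-1.6)·(-1.6)) / 4 = 5.2/4 = 1.3
  s[U,V] = ((-0.6)·(-0.6) + (0.4)·(-2.6) + (1.4)·(3.4) + (0.4)·(-2.6) + (-1.6)·(2.4)) / 4 = -0.8/4 = -0.2
  s[U,W] = ((-0.6)·(-0.8) + (0.4)·(1.2) + (1.4)·(2.2) + (0.4)·(2.2) + (-1.6)·(-4.8)) / 4 = 12.6/4 = 3.15
  s[V,V] = ((-0.6)·(-0.6) + (-2.6)·(-2.6) + (3.4)·(3.4) + (-2.6)·(-2.6) + (2.4)·(2.4)) / 4 = 31.2/4 = 7.8
  s[V,W] = ((-0.6)·(-0.8) + (-2.6)·(1.2) + (3.4)·(2.2) + (-2.6)·(2.2) + (2.4)·(-4.8)) / 4 = -12.4/4 = -3.1
  s[W,W] = ((-0.8)·(-0.8) + (1.2)·(1.2) + (2.2)·(2.2) + (2.2)·(2.2) + (-4.8)·(-4.8)) / 4 = 34.8/4 = 8.7
  Sample standard deviations s_i = √(s[i,i]):
  s(U) = √(1.3) = 1.1402
  s(V) = √(7.8) = 2.7928
  s(W) = √(8.7) = 2.9496

Step 3 — r_{ij} = s_{ij} / (s_i · s_j):
  r[U,U] = 1 (diagonal).
  r[U,V] = -0.2 / (1.1402 · 2.7928) = -0.2 / 3.1843 = -0.0628
  r[U,W] = 3.15 / (1.1402 · 2.9496) = 3.15 / 3.363 = 0.9367
  r[V,V] = 1 (diagonal).
  r[V,W] = -3.1 / (2.7928 · 2.9496) = -3.1 / 8.2377 = -0.3763
  r[W,W] = 1 (diagonal).

R is symmetric with unit diagonal. Assembling:

R = [[1, -0.0628, 0.9367],
 [-0.0628, 1, -0.3763],
 [0.9367, -0.3763, 1]]


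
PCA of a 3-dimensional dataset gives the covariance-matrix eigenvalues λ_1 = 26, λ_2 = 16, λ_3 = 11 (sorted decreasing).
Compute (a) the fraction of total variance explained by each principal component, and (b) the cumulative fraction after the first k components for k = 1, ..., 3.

Step 1 — total variance = trace(Sigma) = Σ λ_i = 26 + 16 + 11 = 53.

Step 2 — fraction explained by component i = λ_i / Σ λ:
  PC1: 26/53 = 0.4906
  PC2: 16/53 = 0.3019
  PC3: 11/53 = 0.2075

Step 3 — cumulative fraction after k components = (λ_1 + ... + λ_k) / Σ λ:
  k = 1: 26/53 = 0.4906
  k = 2: (26 + 16)/53 = 42/53 = 0.7925
  k = 3: (26 + 16 + 11)/53 = 53/53 = 1

Summary (fraction, with percent):

explained: PC1 0.4906 (49.06%), PC2 0.3019 (30.19%), PC3 0.2075 (20.75%);  cumulative: 0.4906, 0.7925, 1


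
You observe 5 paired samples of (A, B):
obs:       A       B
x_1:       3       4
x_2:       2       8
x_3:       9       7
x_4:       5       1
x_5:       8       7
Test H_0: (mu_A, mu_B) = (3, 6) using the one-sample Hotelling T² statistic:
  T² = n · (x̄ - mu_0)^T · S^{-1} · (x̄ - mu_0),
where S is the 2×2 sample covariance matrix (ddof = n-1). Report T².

Step 1 — sample mean vector:
  mean(A) = (3 + 2 + 9 + 5 + 8) / 5 = 27/5 = 5.4
  mean(B) = (4 + 8 + 7 + 1 + 7) / 5 = 27/5 = 5.4
  x̄ = (5.4, 5.4),  deviation x̄ - mu_0 = (5.4, 5.4) - (3, 6) = (2.4, -0.6).

Step 2 — sample covariance matrix, S[i,j] = (1/(n-1)) · Σ_k (x_{k,i} - mean_i) · (x_{k,j} - mean_j), divisor n-1 = 4:
  S[A,A] = ((-2.4)·(-2.4) + (-3.4)·(-3.4) + (3.6)·(3.6) + (-0.4)·(-0.4) + (2.6)·(2.6)) / 4 = 37.2/4 = 9.3
  S[A,B] = ((-2.4)·(-1.4) + (-3.4)·(2.6) + (3.6)·(1.6) + (-0.4)·(-4.4) + (2.6)·(1.6)) / 4 = 6.2/4 = 1.55
  S[B,B] = ((-1.4)·(-1.4) + (2.6)·(2.6) + (1.6)·(1.6) + (-4.4)·(-4.4) + (1.6)·(1.6)) / 4 = 33.2/4 = 8.3
  S = [[9.3, 1.55],
 [1.55, 8.3]].

Step 3 — invert S. det(S) = 9.3·8.3 - (1.55)² = 74.7875.
  S^{-1} = (1/det) · [[d, -b], [-b, a]] = [[0.111, -0.0207],
 [-0.0207, 0.1244]].

Step 4 — quadratic form (x̄ - mu_0)^T · S^{-1} · (x̄ - mu_0):
  S^{-1} · (x̄ - mu_0) = (0.2788, -0.1244),
  (x̄ - mu_0)^T · [...] = (2.4)·(0.2788) + (-0.6)·(-0.1244) = 0.7437.

Step 5 — scale by n: T² = 5 · 0.7437 = 3.7185.

T² ≈ 3.7185


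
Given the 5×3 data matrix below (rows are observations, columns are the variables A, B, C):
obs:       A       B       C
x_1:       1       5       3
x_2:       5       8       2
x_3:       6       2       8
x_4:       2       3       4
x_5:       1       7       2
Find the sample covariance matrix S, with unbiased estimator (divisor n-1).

Step 1 — column means:
  mean(A) = (1 + 5 + 6 + 2 + 1) / 5 = 15/5 = 3
  mean(B) = (5 + 8 + 2 + 3 + 7) / 5 = 25/5 = 5
  mean(C) = (3 + 2 + 8 + 4 + 2) / 5 = 19/5 = 3.8

Step 2 — sample covariance S[i,j] = (1/(n-1)) · Σ_k (x_{k,i} - mean_i) · (x_{k,j} - mean_j), with n-1 = 4.
  S[A,A] = ((-2)·(-2) + (2)·(2) + (3)·(3) + (-1)·(-1) + (-2)·(-2)) / 4 = 22/4 = 5.5
  S[A,B] = ((-2)·(0) + (2)·(3) + (3)·(-3) + (-1)·(-2) + (-2)·(2)) / 4 = -5/4 = -1.25
  S[A,C] = ((-2)·(-0.8) + (2)·(-1.8) + (3)·(4.2) + (-1)·(0.2) + (-2)·(-1.8)) / 4 = 14/4 = 3.5
  S[B,B] = ((0)·(0) + (3)·(3) + (-3)·(-3) + (-2)·(-2) + (2)·(2)) / 4 = 26/4 = 6.5
  S[B,C] = ((0)·(-0.8) + (3)·(-1.8) + (-3)·(4.2) + (-2)·(0.2) + (2)·(-1.8)) / 4 = -22/4 = -5.5
  S[C,C] = ((-0.8)·(-0.8) + (-1.8)·(-1.8) + (4.2)·(4.2) + (0.2)·(0.2) + (-1.8)·(-1.8)) / 4 = 24.8/4 = 6.2

S is symmetric (S[j,i] = S[i,j]). Assembling:

S = [[5.5, -1.25, 3.5],
 [-1.25, 6.5, -5.5],
 [3.5, -5.5, 6.2]]


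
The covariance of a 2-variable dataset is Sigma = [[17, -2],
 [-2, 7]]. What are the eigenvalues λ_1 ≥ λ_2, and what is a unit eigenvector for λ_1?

Step 1 — characteristic polynomial of 2×2 Sigma:
  det(Sigma - λI) = λ² - trace · λ + det = 0.
  trace = 17 + 7 = 24, det = 17·7 - (-2)² = 115.
Step 2 — discriminant:
  Δ = trace² - 4·det = 576 - 460 = 116.
Step 3 — eigenvalues:
  λ = (trace ± √Δ)/2 = (24 ± 10.7703)/2,
  λ_1 = 17.3852,  λ_2 = 6.6148.

Step 4 — unit eigenvector for λ_1: solve (Sigma - λ_1 I)v = 0. First row:
  (17 - 17.3852)·v_x + (-2)·v_y = 0, i.e. (-0.3852)·v_x + (-2)·v_y = 0,
  so v ∝ (b, λ_1 - a) = (-2, 0.3852); multiply by -1 so the first entry is positive: u = (2, -0.3852).
  ||u|| = √((2)² + (-0.3852)²) = √(4.1484) ≈ 2.0368,
  v_1 = u/||u|| ≈ (0.982, -0.1891) (||v_1|| = 1).

λ_1 = 17.3852,  λ_2 = 6.6148;  v_1 ≈ (0.982, -0.1891)


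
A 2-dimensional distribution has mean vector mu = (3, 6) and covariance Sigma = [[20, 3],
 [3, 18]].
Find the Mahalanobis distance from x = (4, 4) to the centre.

Step 1 — centre the observation: (x - mu) = (1, -2).

Step 2 — invert Sigma. det(Sigma) = 20·18 - (3)² = 351.
  Sigma^{-1} = (1/det) · [[d, -b], [-b, a]] = [[0.0513, -0.0085],
 [-0.0085, 0.057]].

Step 3 — form the quadratic (x - mu)^T · Sigma^{-1} · (x - mu):
  Sigma^{-1} · (x - mu) = (0.0684, -0.1225).
  (x - mu)^T · [Sigma^{-1} · (x - mu)] = (1)·(0.0684) + (-2)·(-0.1225) = 0.3134.

Step 4 — take square root: d = √(0.3134) ≈ 0.5598.

d(x, mu) = √(0.3134) ≈ 0.5598


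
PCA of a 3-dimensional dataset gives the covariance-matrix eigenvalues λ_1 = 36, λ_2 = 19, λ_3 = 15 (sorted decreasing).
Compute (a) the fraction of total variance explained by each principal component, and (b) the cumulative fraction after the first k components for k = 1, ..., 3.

Step 1 — total variance = trace(Sigma) = Σ λ_i = 36 + 19 + 15 = 70.

Step 2 — fraction explained by component i = λ_i / Σ λ:
  PC1: 36/70 = 0.5143
  PC2: 19/70 = 0.2714
  PC3: 15/70 = 0.2143

Step 3 — cumulative fraction after k components = (λ_1 + ... + λ_k) / Σ λ:
  k = 1: 36/70 = 0.5143
  k = 2: (36 + 19)/70 = 55/70 = 0.7857
  k = 3: (36 + 19 + 15)/70 = 70/70 = 1

Summary (fraction, with percent):

explained: PC1 0.5143 (51.43%), PC2 0.2714 (27.14%), PC3 0.2143 (21.43%);  cumulative: 0.5143, 0.7857, 1


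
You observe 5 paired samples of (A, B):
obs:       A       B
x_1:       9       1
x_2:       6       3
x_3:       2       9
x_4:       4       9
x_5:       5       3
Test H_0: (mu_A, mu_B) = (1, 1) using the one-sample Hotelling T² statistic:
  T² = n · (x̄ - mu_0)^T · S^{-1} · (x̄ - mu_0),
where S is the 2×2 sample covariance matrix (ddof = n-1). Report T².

Step 1 — sample mean vector:
  mean(A) = (9 + 6 + 2 + 4 + 5) / 5 = 26/5 = 5.2
  mean(B) = (1 + 3 + 9 + 9 + 3) / 5 = 25/5 = 5
  x̄ = (5.2, 5),  deviation x̄ - mu_0 = (5.2, 5) - (1, 1) = (4.2, 4).

Step 2 — sample covariance matrix, S[i,j] = (1/(n-1)) · Σ_k (x_{k,i} - mean_i) · (x_{k,j} - mean_j), divisor n-1 = 4:
  S[A,A] = ((3.8)·(3.8) + (0.8)·(0.8) + (-3.2)·(-3.2) + (-1.2)·(-1.2) + (-0.2)·(-0.2)) / 4 = 26.8/4 = 6.7
  S[A,B] = ((3.8)·(-4) + (0.8)·(-2) + (-3.2)·(4) + (-1.2)·(4) + (-0.2)·(-2)) / 4 = -34/4 = -8.5
  S[B,B] = ((-4)·(-4) + (-2)·(-2) + (4)·(4) + (4)·(4) + (-2)·(-2)) / 4 = 56/4 = 14
  S = [[6.7, -8.5],
 [-8.5, 14]].

Step 3 — invert S. det(S) = 6.7·14 - (-8.5)² = 21.55.
  S^{-1} = (1/det) · [[d, -b], [-b, a]] = [[0.6497, 0.3944],
 [0.3944, 0.3109]].

Step 4 — quadratic form (x̄ - mu_0)^T · S^{-1} · (x̄ - mu_0):
  S^{-1} · (x̄ - mu_0) = (4.3063, 2.9002),
  (x̄ - mu_0)^T · [...] = (4.2)·(4.3063) + (4)·(2.9002) = 29.6872.

Step 5 — scale by n: T² = 5 · 29.6872 = 148.4362.

T² ≈ 148.4362
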